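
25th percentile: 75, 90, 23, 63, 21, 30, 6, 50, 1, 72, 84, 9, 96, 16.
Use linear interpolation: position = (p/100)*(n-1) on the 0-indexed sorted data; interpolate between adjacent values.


Sorted: 1, 6, 9, 16, 21, 23, 30, 50, 63, 72, 75, 84, 90, 96
n = 14
Index = 25/100 * 13 = 3.2500
Lower = data[3] = 16, Upper = data[4] = 21
P25 = 16 + 0.2500*(5) = 17.2500

P25 = 17.2500


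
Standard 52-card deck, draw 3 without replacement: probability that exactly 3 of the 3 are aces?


Hypergeometric: P(X=3) = C(4,3)·C(48,0) / C(52,3)
= 4 × 1 / 22100
= 4/22100 = 0.0002

P = 0.0002


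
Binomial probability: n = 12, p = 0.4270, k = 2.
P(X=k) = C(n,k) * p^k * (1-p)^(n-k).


C(12,2) = 66
p^2 = 0.182329
(1-p)^10 = 0.003815
P = 66 * 0.182329 * 0.003815 = 0.0459

P(X=2) = 0.0459


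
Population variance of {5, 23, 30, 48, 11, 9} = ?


Mean = 21.0000
Squared deviations: 256.0000, 4.0000, 81.0000, 729.0000, 100.0000, 144.0000
Sum = 1314.0000
Variance = 1314.0000/6 = 219.0000

Variance = 219.0000


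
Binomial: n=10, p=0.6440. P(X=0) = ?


C(10,0) = 1
p^0 = 1.000000
(1-p)^10 = 3.269640e-05
P = 1 * 1.000000 * 3.269640e-05 = 3.2696e-05

P(X=0) = 3.2696e-05


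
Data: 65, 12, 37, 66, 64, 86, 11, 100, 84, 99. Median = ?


Sorted: 11, 12, 37, 64, 65, 66, 84, 86, 99, 100
n = 10 (even)
Middle values: 65 and 66
Median = (65+66)/2 = 65.5000

Median = 65.5000


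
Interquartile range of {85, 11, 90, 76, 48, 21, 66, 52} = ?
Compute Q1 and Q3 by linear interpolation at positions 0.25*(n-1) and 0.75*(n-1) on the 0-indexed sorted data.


Sorted: 11, 21, 48, 52, 66, 76, 85, 90
Q1 (25th %ile) = 41.2500
Q3 (75th %ile) = 78.2500
IQR = 78.2500 - 41.2500 = 37.0000

IQR = 37.0000


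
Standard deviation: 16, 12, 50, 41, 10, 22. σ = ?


Mean = 25.1667
Variance = 227.4722
SD = sqrt(227.4722) = 15.0822

SD = 15.0822


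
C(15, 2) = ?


C(15,2) = 15!/(2! × 13!)
= 1307674368000/(2 × 6227020800)
= 105

C(15,2) = 105


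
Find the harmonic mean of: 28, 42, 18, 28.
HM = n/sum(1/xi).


Sum of reciprocals = 1/28 + 1/42 + 1/18 + 1/28 = 0.150794
HM = 4/0.150794 = 26.5263

HM = 26.5263


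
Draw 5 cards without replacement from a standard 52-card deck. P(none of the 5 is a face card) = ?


P(no face cards) = (40/52) × (39/51) × (38/50) × (37/49) × (36/48)
= 0.2532

P = 0.2532


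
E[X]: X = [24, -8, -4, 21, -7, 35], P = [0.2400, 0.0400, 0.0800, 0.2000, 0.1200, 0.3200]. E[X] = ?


E[X] = 24*0.2400 - 8*0.0400 - 4*0.0800 + 21*0.2000 - 7*0.1200 + 35*0.3200
= 5.7600 - 0.3200 - 0.3200 + 4.2000 - 0.8400 + 11.2000
= 19.6800

E[X] = 19.6800


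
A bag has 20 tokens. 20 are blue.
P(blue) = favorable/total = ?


P = 20/20 = 1.0000

P = 1.0000


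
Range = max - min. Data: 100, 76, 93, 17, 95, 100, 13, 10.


Max = 100, Min = 10
Range = 100 - 10 = 90

Range = 90


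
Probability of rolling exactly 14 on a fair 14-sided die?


Favorable outcomes (roll = 14): 1
Total outcomes = 14
P = 1/14 = 0.0714

P = 0.0714


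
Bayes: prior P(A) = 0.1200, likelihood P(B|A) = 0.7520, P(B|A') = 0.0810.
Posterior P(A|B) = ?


P(B) = P(B|A)*P(A) + P(B|A')*P(A')
= 0.7520*0.1200 + 0.0810*0.8800
= 0.090240 + 0.071280 = 0.161520
P(A|B) = 0.090240/0.161520 = 0.5587

P(A|B) = 0.5587


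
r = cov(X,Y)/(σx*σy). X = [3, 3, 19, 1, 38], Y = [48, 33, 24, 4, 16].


Mean X = 12.8000, Mean Y = 25.0000
SD X = 14.176036, SD Y = 14.939880
Cov = -57.800000
r = -57.800000/(14.176036*14.939880) = -0.2729

r = -0.2729


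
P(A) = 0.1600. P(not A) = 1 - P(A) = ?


P(not A) = 1 - 0.1600 = 0.8400

P(not A) = 0.8400


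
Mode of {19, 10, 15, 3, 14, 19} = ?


Frequencies: 3:1, 10:1, 14:1, 15:1, 19:2
Max frequency = 2
Mode = 19

Mode = 19


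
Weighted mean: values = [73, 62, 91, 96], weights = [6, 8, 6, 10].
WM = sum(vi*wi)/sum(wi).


Numerator = 73*6 + 62*8 + 91*6 + 96*10 = 2440
Denominator = 6 + 8 + 6 + 10 = 30
WM = 2440/30 = 81.3333

WM = 81.3333


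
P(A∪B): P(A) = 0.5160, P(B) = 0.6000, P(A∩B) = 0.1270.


P(A∪B) = 0.5160 + 0.6000 - 0.1270
= 1.1160 - 0.1270
= 0.9890

P(A∪B) = 0.9890


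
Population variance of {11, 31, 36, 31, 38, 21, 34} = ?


Mean = 28.8571
Squared deviations: 318.8776, 4.5918, 51.0204, 4.5918, 83.5918, 61.7347, 26.4490
Sum = 550.8571
Variance = 550.8571/7 = 78.6939

Variance = 78.6939


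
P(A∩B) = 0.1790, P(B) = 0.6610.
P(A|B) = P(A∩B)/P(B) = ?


P(A|B) = 0.1790/0.6610 = 0.2708

P(A|B) = 0.2708


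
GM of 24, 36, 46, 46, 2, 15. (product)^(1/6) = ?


Product = 24 × 36 × 46 × 46 × 2 × 15 = 54846720
GM = 54846720^(1/6) = 19.4921

GM = 19.4921


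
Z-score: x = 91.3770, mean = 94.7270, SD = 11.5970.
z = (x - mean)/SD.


z = (91.3770 - 94.7270)/11.5970
= -3.3500/11.5970
= -0.2889

z = -0.2889


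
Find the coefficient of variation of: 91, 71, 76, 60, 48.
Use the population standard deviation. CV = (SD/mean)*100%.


Mean = 69.2000
SD = 14.5520
CV = (14.5520/69.2000)*100 = 21.0289%

CV = 21.0289%


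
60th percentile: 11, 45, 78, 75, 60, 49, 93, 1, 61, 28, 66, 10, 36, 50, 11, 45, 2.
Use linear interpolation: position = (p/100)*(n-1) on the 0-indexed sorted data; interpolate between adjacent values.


Sorted: 1, 2, 10, 11, 11, 28, 36, 45, 45, 49, 50, 60, 61, 66, 75, 78, 93
n = 17
Index = 60/100 * 16 = 9.6000
Lower = data[9] = 49, Upper = data[10] = 50
P60 = 49 + 0.6000*(1) = 49.6000

P60 = 49.6000


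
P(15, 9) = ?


P(15,9) = 15!/6!
= 1307674368000/720
= 1816214400

P(15,9) = 1816214400


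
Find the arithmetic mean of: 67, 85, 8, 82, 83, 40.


Sum = 67 + 85 + 8 + 82 + 83 + 40 = 365
n = 6
Mean = 365/6 = 60.8333

Mean = 60.8333


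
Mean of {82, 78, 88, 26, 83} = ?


Sum = 82 + 78 + 88 + 26 + 83 = 357
n = 5
Mean = 357/5 = 71.4000

Mean = 71.4000


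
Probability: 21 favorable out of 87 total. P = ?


P = 21/87 = 0.2414

P = 0.2414


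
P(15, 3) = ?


P(15,3) = 15!/12!
= 1307674368000/479001600
= 2730

P(15,3) = 2730


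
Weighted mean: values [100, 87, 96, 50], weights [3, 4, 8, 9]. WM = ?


Numerator = 100*3 + 87*4 + 96*8 + 50*9 = 1866
Denominator = 3 + 4 + 8 + 9 = 24
WM = 1866/24 = 77.7500

WM = 77.7500


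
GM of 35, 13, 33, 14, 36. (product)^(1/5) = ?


Product = 35 × 13 × 33 × 14 × 36 = 7567560
GM = 7567560^(1/5) = 23.7570

GM = 23.7570


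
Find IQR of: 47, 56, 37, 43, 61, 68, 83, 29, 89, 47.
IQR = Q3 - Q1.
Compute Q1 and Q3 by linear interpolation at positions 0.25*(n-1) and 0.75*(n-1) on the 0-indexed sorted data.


Sorted: 29, 37, 43, 47, 47, 56, 61, 68, 83, 89
Q1 (25th %ile) = 44.0000
Q3 (75th %ile) = 66.2500
IQR = 66.2500 - 44.0000 = 22.2500

IQR = 22.2500


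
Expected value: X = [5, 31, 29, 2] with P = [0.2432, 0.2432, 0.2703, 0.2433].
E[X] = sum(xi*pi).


E[X] = 5*0.2432 + 31*0.2432 + 29*0.2703 + 2*0.2433
= 1.2160 + 7.5392 + 7.8387 + 0.4866
= 17.0805

E[X] = 17.0805


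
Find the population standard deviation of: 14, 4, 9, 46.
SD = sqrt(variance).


Mean = 18.2500
Variance = 269.1875
SD = sqrt(269.1875) = 16.4069

SD = 16.4069


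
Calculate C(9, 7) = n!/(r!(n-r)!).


C(9,7) = 9!/(7! × 2!)
= 362880/(5040 × 2)
= 36

C(9,7) = 36


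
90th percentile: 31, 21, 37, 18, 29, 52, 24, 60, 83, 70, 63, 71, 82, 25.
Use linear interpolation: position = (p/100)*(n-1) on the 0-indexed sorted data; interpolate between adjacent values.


Sorted: 18, 21, 24, 25, 29, 31, 37, 52, 60, 63, 70, 71, 82, 83
n = 14
Index = 90/100 * 13 = 11.7000
Lower = data[11] = 71, Upper = data[12] = 82
P90 = 71 + 0.7000*(11) = 78.7000

P90 = 78.7000


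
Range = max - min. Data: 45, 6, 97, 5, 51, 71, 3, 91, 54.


Max = 97, Min = 3
Range = 97 - 3 = 94

Range = 94


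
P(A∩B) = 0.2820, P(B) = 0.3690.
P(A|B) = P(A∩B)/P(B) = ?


P(A|B) = 0.2820/0.3690 = 0.7642

P(A|B) = 0.7642


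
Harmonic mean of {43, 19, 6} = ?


Sum of reciprocals = 1/43 + 1/19 + 1/6 = 0.242554
HM = 3/0.242554 = 12.3684

HM = 12.3684


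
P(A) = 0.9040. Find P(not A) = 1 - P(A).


P(not A) = 1 - 0.9040 = 0.0960

P(not A) = 0.0960


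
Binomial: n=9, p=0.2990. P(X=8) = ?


C(9,8) = 9
p^8 = 6.388068e-05
(1-p)^1 = 0.701000
P = 9 * 6.388068e-05 * 0.701000 = 0.0004

P(X=8) = 0.0004


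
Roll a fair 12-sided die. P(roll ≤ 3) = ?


Favorable outcomes (roll ≤ 3): 3
Total outcomes = 12
P = 3/12 = 0.2500

P = 0.2500


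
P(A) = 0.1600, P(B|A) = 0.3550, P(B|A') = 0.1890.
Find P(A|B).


P(B) = P(B|A)*P(A) + P(B|A')*P(A')
= 0.3550*0.1600 + 0.1890*0.8400
= 0.056800 + 0.158760 = 0.215560
P(A|B) = 0.056800/0.215560 = 0.2635

P(A|B) = 0.2635


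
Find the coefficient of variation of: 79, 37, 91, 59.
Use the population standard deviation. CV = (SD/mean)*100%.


Mean = 66.5000
SD = 20.5122
CV = (20.5122/66.5000)*100 = 30.8454%

CV = 30.8454%


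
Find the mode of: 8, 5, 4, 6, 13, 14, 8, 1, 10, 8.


Frequencies: 1:1, 4:1, 5:1, 6:1, 8:3, 10:1, 13:1, 14:1
Max frequency = 3
Mode = 8

Mode = 8


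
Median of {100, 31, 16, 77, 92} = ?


Sorted: 16, 31, 77, 92, 100
n = 5 (odd)
Middle value = 77

Median = 77


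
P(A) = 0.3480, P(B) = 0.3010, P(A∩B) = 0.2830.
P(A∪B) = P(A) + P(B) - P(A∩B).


P(A∪B) = 0.3480 + 0.3010 - 0.2830
= 0.6490 - 0.2830
= 0.3660

P(A∪B) = 0.3660


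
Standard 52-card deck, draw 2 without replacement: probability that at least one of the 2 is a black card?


P(at least one) = 1 - P(none)
P(none) = (26/52) × (25/51) = 0.245098
P(at least one) = 1 - 0.245098 = 0.7549

P = 0.7549


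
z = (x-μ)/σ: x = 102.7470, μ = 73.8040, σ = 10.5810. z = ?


z = (102.7470 - 73.8040)/10.5810
= 28.9430/10.5810
= 2.7354

z = 2.7354


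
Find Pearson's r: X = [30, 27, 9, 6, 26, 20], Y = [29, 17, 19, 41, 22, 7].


Mean X = 19.6667, Mean Y = 22.5000
SD X = 9.140873, SD Y = 10.547512
Cov = -32.833333
r = -32.833333/(9.140873*10.547512) = -0.3405

r = -0.3405


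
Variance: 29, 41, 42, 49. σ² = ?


Mean = 40.2500
Squared deviations: 126.5625, 0.5625, 3.0625, 76.5625
Sum = 206.7500
Variance = 206.7500/4 = 51.6875

Variance = 51.6875


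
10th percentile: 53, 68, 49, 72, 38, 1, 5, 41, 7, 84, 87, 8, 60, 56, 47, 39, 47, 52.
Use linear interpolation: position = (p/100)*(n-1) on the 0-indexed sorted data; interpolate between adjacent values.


Sorted: 1, 5, 7, 8, 38, 39, 41, 47, 47, 49, 52, 53, 56, 60, 68, 72, 84, 87
n = 18
Index = 10/100 * 17 = 1.7000
Lower = data[1] = 5, Upper = data[2] = 7
P10 = 5 + 0.7000*(2) = 6.4000

P10 = 6.4000


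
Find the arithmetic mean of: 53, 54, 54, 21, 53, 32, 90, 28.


Sum = 53 + 54 + 54 + 21 + 53 + 32 + 90 + 28 = 385
n = 8
Mean = 385/8 = 48.1250

Mean = 48.1250


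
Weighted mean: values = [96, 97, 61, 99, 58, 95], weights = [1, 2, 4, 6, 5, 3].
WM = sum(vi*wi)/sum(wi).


Numerator = 96*1 + 97*2 + 61*4 + 99*6 + 58*5 + 95*3 = 1703
Denominator = 1 + 2 + 4 + 6 + 5 + 3 = 21
WM = 1703/21 = 81.0952

WM = 81.0952


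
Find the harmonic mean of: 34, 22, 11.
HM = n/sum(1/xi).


Sum of reciprocals = 1/34 + 1/22 + 1/11 = 0.165775
HM = 3/0.165775 = 18.0968

HM = 18.0968


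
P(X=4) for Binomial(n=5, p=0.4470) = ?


C(5,4) = 5
p^4 = 0.039924
(1-p)^1 = 0.553000
P = 5 * 0.039924 * 0.553000 = 0.1104

P(X=4) = 0.1104


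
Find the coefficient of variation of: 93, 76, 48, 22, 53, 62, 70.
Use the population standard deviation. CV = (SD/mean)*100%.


Mean = 60.5714
SD = 20.9888
CV = (20.9888/60.5714)*100 = 34.6514%

CV = 34.6514%


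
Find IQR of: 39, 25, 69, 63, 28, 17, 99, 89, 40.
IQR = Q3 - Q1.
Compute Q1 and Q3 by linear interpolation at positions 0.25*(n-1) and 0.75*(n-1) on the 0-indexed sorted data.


Sorted: 17, 25, 28, 39, 40, 63, 69, 89, 99
Q1 (25th %ile) = 28.0000
Q3 (75th %ile) = 69.0000
IQR = 69.0000 - 28.0000 = 41.0000

IQR = 41.0000


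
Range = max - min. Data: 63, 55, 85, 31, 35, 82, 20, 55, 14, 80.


Max = 85, Min = 14
Range = 85 - 14 = 71

Range = 71


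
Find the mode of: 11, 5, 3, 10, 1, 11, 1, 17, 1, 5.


Frequencies: 1:3, 3:1, 5:2, 10:1, 11:2, 17:1
Max frequency = 3
Mode = 1

Mode = 1


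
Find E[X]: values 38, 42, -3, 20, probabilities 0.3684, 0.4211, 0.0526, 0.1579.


E[X] = 38*0.3684 + 42*0.4211 - 3*0.0526 + 20*0.1579
= 13.9992 + 17.6862 - 0.1578 + 3.1580
= 34.6856

E[X] = 34.6856


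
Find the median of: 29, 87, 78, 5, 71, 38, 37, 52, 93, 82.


Sorted: 5, 29, 37, 38, 52, 71, 78, 82, 87, 93
n = 10 (even)
Middle values: 52 and 71
Median = (52+71)/2 = 61.5000

Median = 61.5000


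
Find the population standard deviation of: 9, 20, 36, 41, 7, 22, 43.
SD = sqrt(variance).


Mean = 25.4286
Variance = 187.6735
SD = sqrt(187.6735) = 13.6994

SD = 13.6994


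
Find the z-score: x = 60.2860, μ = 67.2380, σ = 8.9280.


z = (60.2860 - 67.2380)/8.9280
= -6.9520/8.9280
= -0.7787

z = -0.7787


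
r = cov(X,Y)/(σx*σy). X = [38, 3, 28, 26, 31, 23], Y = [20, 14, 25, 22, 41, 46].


Mean X = 24.8333, Mean Y = 28.0000
SD X = 10.823072, SD Y = 11.532563
Cov = 38.500000
r = 38.500000/(10.823072*11.532563) = 0.3084

r = 0.3084


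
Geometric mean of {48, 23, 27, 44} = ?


Product = 48 × 23 × 27 × 44 = 1311552
GM = 1311552^(1/4) = 33.8412

GM = 33.8412


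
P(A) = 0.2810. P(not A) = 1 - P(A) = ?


P(not A) = 1 - 0.2810 = 0.7190

P(not A) = 0.7190


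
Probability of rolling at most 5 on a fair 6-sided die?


Favorable outcomes (roll ≤ 5): 5
Total outcomes = 6
P = 5/6 = 0.8333

P = 0.8333


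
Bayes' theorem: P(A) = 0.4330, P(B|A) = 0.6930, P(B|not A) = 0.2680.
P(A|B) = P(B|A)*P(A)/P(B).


P(B) = P(B|A)*P(A) + P(B|A')*P(A')
= 0.6930*0.4330 + 0.2680*0.5670
= 0.300069 + 0.151956 = 0.452025
P(A|B) = 0.300069/0.452025 = 0.6638

P(A|B) = 0.6638


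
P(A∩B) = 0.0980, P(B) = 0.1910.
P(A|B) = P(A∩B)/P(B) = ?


P(A|B) = 0.0980/0.1910 = 0.5131

P(A|B) = 0.5131


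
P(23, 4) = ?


P(23,4) = 23!/19!
= 25852016738884976640000/121645100408832000
= 212520

P(23,4) = 212520


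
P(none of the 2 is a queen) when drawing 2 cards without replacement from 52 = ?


P(no queens) = (48/52) × (47/51)
= 0.8507

P = 0.8507


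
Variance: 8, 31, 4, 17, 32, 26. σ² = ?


Mean = 19.6667
Squared deviations: 136.1111, 128.4444, 245.4444, 7.1111, 152.1111, 40.1111
Sum = 709.3333
Variance = 709.3333/6 = 118.2222

Variance = 118.2222


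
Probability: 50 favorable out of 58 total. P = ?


P = 50/58 = 0.8621

P = 0.8621


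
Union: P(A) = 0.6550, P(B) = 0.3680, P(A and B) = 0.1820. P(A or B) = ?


P(A∪B) = 0.6550 + 0.3680 - 0.1820
= 1.0230 - 0.1820
= 0.8410

P(A∪B) = 0.8410


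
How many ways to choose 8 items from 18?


C(18,8) = 18!/(8! × 10!)
= 6402373705728000/(40320 × 3628800)
= 43758

C(18,8) = 43758


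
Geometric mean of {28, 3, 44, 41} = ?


Product = 28 × 3 × 44 × 41 = 151536
GM = 151536^(1/4) = 19.7301

GM = 19.7301


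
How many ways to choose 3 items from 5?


C(5,3) = 5!/(3! × 2!)
= 120/(6 × 2)
= 10

C(5,3) = 10


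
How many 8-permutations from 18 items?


P(18,8) = 18!/10!
= 6402373705728000/3628800
= 1764322560

P(18,8) = 1764322560


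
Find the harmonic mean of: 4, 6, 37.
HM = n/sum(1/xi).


Sum of reciprocals = 1/4 + 1/6 + 1/37 = 0.443694
HM = 3/0.443694 = 6.7614

HM = 6.7614


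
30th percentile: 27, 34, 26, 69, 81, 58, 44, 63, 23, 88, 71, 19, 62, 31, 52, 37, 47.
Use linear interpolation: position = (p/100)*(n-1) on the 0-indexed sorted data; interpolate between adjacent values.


Sorted: 19, 23, 26, 27, 31, 34, 37, 44, 47, 52, 58, 62, 63, 69, 71, 81, 88
n = 17
Index = 30/100 * 16 = 4.8000
Lower = data[4] = 31, Upper = data[5] = 34
P30 = 31 + 0.8000*(3) = 33.4000

P30 = 33.4000


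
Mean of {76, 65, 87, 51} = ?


Sum = 76 + 65 + 87 + 51 = 279
n = 4
Mean = 279/4 = 69.7500

Mean = 69.7500


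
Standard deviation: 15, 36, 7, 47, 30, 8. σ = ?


Mean = 23.8333
Variance = 222.4722
SD = sqrt(222.4722) = 14.9155

SD = 14.9155


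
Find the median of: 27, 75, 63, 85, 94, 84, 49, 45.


Sorted: 27, 45, 49, 63, 75, 84, 85, 94
n = 8 (even)
Middle values: 63 and 75
Median = (63+75)/2 = 69.0000

Median = 69.0000


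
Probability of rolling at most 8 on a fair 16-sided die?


Favorable outcomes (roll ≤ 8): 8
Total outcomes = 16
P = 8/16 = 0.5000

P = 0.5000


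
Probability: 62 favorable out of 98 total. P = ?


P = 62/98 = 0.6327

P = 0.6327


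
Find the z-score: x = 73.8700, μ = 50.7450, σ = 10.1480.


z = (73.8700 - 50.7450)/10.1480
= 23.1250/10.1480
= 2.2788

z = 2.2788


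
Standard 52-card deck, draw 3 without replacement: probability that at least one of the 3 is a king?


P(at least one) = 1 - P(none)
P(none) = (48/52) × (47/51) × (46/50) = 0.782624
P(at least one) = 1 - 0.782624 = 0.2174

P = 0.2174


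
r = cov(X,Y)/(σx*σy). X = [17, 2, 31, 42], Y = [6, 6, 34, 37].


Mean X = 23.0000, Mean Y = 20.7500
SD X = 15.016657, SD Y = 14.788086
Cov = 203.250000
r = 203.250000/(15.016657*14.788086) = 0.9153

r = 0.9153


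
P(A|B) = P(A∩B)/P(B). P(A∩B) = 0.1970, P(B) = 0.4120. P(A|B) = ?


P(A|B) = 0.1970/0.4120 = 0.4782

P(A|B) = 0.4782


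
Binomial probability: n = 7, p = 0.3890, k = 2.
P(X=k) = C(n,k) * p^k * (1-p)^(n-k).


C(7,2) = 21
p^2 = 0.151321
(1-p)^5 = 0.085154
P = 21 * 0.151321 * 0.085154 = 0.2706

P(X=2) = 0.2706


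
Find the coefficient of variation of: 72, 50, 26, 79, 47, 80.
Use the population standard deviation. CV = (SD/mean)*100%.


Mean = 59.0000
SD = 19.6808
CV = (19.6808/59.0000)*100 = 33.3573%

CV = 33.3573%


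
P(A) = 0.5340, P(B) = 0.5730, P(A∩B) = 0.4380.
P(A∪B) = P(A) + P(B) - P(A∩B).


P(A∪B) = 0.5340 + 0.5730 - 0.4380
= 1.1070 - 0.4380
= 0.6690

P(A∪B) = 0.6690


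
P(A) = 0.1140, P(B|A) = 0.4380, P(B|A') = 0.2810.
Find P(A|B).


P(B) = P(B|A)*P(A) + P(B|A')*P(A')
= 0.4380*0.1140 + 0.2810*0.8860
= 0.049932 + 0.248966 = 0.298898
P(A|B) = 0.049932/0.298898 = 0.1671

P(A|B) = 0.1671


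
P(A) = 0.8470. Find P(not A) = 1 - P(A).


P(not A) = 1 - 0.8470 = 0.1530

P(not A) = 0.1530


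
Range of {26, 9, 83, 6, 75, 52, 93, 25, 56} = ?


Max = 93, Min = 6
Range = 93 - 6 = 87

Range = 87


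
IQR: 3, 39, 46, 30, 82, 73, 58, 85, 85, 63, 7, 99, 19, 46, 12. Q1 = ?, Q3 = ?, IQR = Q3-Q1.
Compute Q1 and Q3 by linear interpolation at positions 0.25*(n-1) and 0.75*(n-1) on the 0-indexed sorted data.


Sorted: 3, 7, 12, 19, 30, 39, 46, 46, 58, 63, 73, 82, 85, 85, 99
Q1 (25th %ile) = 24.5000
Q3 (75th %ile) = 77.5000
IQR = 77.5000 - 24.5000 = 53.0000

IQR = 53.0000


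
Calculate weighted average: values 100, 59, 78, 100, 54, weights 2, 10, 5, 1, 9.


Numerator = 100*2 + 59*10 + 78*5 + 100*1 + 54*9 = 1766
Denominator = 2 + 10 + 5 + 1 + 9 = 27
WM = 1766/27 = 65.4074

WM = 65.4074


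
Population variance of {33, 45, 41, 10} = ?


Mean = 32.2500
Squared deviations: 0.5625, 162.5625, 76.5625, 495.0625
Sum = 734.7500
Variance = 734.7500/4 = 183.6875

Variance = 183.6875


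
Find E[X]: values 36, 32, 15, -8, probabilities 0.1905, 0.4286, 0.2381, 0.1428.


E[X] = 36*0.1905 + 32*0.4286 + 15*0.2381 - 8*0.1428
= 6.8580 + 13.7152 + 3.5715 - 1.1424
= 23.0023

E[X] = 23.0023


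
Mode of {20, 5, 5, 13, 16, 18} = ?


Frequencies: 5:2, 13:1, 16:1, 18:1, 20:1
Max frequency = 2
Mode = 5

Mode = 5


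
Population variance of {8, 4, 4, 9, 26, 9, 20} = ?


Mean = 11.4286
Squared deviations: 11.7551, 55.1837, 55.1837, 5.8980, 212.3265, 5.8980, 73.4694
Sum = 419.7143
Variance = 419.7143/7 = 59.9592

Variance = 59.9592


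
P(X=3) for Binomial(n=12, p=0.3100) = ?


C(12,3) = 220
p^3 = 0.029791
(1-p)^9 = 0.035452
P = 220 * 0.029791 * 0.035452 = 0.2324

P(X=3) = 0.2324


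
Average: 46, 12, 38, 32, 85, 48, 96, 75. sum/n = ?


Sum = 46 + 12 + 38 + 32 + 85 + 48 + 96 + 75 = 432
n = 8
Mean = 432/8 = 54.0000

Mean = 54.0000


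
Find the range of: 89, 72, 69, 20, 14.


Max = 89, Min = 14
Range = 89 - 14 = 75

Range = 75


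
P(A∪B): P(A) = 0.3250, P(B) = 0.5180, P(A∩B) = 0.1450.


P(A∪B) = 0.3250 + 0.5180 - 0.1450
= 0.8430 - 0.1450
= 0.6980

P(A∪B) = 0.6980


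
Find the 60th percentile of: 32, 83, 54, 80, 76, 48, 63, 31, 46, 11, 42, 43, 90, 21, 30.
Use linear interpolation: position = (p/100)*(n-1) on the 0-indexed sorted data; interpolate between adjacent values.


Sorted: 11, 21, 30, 31, 32, 42, 43, 46, 48, 54, 63, 76, 80, 83, 90
n = 15
Index = 60/100 * 14 = 8.4000
Lower = data[8] = 48, Upper = data[9] = 54
P60 = 48 + 0.4000*(6) = 50.4000

P60 = 50.4000


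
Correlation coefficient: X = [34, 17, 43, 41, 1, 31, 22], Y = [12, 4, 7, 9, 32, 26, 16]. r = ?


Mean X = 27.0000, Mean Y = 15.1429
SD X = 13.721724, SD Y = 9.568230
Cov = -75.142857
r = -75.142857/(13.721724*9.568230) = -0.5723

r = -0.5723


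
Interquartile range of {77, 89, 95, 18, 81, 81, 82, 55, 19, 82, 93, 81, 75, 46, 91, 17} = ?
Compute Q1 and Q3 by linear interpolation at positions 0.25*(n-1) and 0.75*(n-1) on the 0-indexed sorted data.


Sorted: 17, 18, 19, 46, 55, 75, 77, 81, 81, 81, 82, 82, 89, 91, 93, 95
Q1 (25th %ile) = 52.7500
Q3 (75th %ile) = 83.7500
IQR = 83.7500 - 52.7500 = 31.0000

IQR = 31.0000


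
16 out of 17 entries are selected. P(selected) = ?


P = 16/17 = 0.9412

P = 0.9412


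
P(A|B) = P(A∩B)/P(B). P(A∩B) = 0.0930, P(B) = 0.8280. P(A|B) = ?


P(A|B) = 0.0930/0.8280 = 0.1123

P(A|B) = 0.1123


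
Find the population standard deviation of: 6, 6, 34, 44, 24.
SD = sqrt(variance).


Mean = 22.8000
Variance = 228.1600
SD = sqrt(228.1600) = 15.1050

SD = 15.1050


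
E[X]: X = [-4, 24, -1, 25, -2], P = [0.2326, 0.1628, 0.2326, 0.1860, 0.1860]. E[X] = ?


E[X] = -4*0.2326 + 24*0.1628 - 1*0.2326 + 25*0.1860 - 2*0.1860
= -0.9304 + 3.9072 - 0.2326 + 4.6500 - 0.3720
= 7.0222

E[X] = 7.0222


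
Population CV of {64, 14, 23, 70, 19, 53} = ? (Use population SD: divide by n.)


Mean = 40.5000
SD = 22.5444
CV = (22.5444/40.5000)*100 = 55.6652%

CV = 55.6652%


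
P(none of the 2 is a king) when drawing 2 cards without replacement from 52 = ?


P(no kings) = (48/52) × (47/51)
= 0.8507

P = 0.8507


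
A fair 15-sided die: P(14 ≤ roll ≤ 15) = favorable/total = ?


Favorable outcomes (14 ≤ roll ≤ 15): 2
Total outcomes = 15
P = 2/15 = 0.1333

P = 0.1333


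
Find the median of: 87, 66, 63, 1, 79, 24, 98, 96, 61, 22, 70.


Sorted: 1, 22, 24, 61, 63, 66, 70, 79, 87, 96, 98
n = 11 (odd)
Middle value = 66

Median = 66


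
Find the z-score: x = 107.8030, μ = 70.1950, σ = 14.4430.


z = (107.8030 - 70.1950)/14.4430
= 37.6080/14.4430
= 2.6039

z = 2.6039


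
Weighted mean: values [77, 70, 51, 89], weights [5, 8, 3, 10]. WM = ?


Numerator = 77*5 + 70*8 + 51*3 + 89*10 = 1988
Denominator = 5 + 8 + 3 + 10 = 26
WM = 1988/26 = 76.4615

WM = 76.4615


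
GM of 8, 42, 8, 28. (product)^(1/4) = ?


Product = 8 × 42 × 8 × 28 = 75264
GM = 75264^(1/4) = 16.5633

GM = 16.5633


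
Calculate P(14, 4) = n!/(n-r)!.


P(14,4) = 14!/10!
= 87178291200/3628800
= 24024

P(14,4) = 24024


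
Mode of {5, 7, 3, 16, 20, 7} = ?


Frequencies: 3:1, 5:1, 7:2, 16:1, 20:1
Max frequency = 2
Mode = 7

Mode = 7


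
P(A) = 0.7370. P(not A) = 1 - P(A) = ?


P(not A) = 1 - 0.7370 = 0.2630

P(not A) = 0.2630


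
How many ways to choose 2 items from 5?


C(5,2) = 5!/(2! × 3!)
= 120/(2 × 6)
= 10

C(5,2) = 10


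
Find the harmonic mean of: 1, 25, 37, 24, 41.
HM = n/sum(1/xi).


Sum of reciprocals = 1/1 + 1/25 + 1/37 + 1/24 + 1/41 = 1.133084
HM = 5/1.133084 = 4.4127

HM = 4.4127


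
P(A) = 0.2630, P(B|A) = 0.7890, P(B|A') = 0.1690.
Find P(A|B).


P(B) = P(B|A)*P(A) + P(B|A')*P(A')
= 0.7890*0.2630 + 0.1690*0.7370
= 0.207507 + 0.124553 = 0.332060
P(A|B) = 0.207507/0.332060 = 0.6249

P(A|B) = 0.6249


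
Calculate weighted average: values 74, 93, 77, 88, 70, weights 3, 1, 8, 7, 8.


Numerator = 74*3 + 93*1 + 77*8 + 88*7 + 70*8 = 2107
Denominator = 3 + 1 + 8 + 7 + 8 = 27
WM = 2107/27 = 78.0370

WM = 78.0370


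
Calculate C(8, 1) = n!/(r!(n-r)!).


C(8,1) = 8!/(1! × 7!)
= 40320/(1 × 5040)
= 8

C(8,1) = 8


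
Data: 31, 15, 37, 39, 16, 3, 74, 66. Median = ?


Sorted: 3, 15, 16, 31, 37, 39, 66, 74
n = 8 (even)
Middle values: 31 and 37
Median = (31+37)/2 = 34.0000

Median = 34.0000


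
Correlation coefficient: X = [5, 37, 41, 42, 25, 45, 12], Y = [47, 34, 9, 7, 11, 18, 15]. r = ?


Mean X = 29.5714, Mean Y = 20.1429
SD X = 14.695550, SD Y = 13.757373
Cov = -106.938776
r = -106.938776/(14.695550*13.757373) = -0.5289

r = -0.5289


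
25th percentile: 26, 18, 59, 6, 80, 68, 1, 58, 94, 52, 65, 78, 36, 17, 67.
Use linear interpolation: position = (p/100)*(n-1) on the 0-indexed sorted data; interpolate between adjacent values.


Sorted: 1, 6, 17, 18, 26, 36, 52, 58, 59, 65, 67, 68, 78, 80, 94
n = 15
Index = 25/100 * 14 = 3.5000
Lower = data[3] = 18, Upper = data[4] = 26
P25 = 18 + 0.5000*(8) = 22.0000

P25 = 22.0000


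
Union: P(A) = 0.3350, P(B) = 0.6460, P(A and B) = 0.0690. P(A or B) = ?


P(A∪B) = 0.3350 + 0.6460 - 0.0690
= 0.9810 - 0.0690
= 0.9120

P(A∪B) = 0.9120


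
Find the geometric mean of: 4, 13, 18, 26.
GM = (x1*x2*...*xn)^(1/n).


Product = 4 × 13 × 18 × 26 = 24336
GM = 24336^(1/4) = 12.4900

GM = 12.4900


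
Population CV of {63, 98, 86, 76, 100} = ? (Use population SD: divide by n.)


Mean = 84.6000
SD = 13.8506
CV = (13.8506/84.6000)*100 = 16.3719%

CV = 16.3719%


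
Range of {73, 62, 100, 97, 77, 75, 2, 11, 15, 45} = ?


Max = 100, Min = 2
Range = 100 - 2 = 98

Range = 98


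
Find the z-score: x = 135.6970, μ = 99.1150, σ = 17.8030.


z = (135.6970 - 99.1150)/17.8030
= 36.5820/17.8030
= 2.0548

z = 2.0548


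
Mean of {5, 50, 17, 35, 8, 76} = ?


Sum = 5 + 50 + 17 + 35 + 8 + 76 = 191
n = 6
Mean = 191/6 = 31.8333

Mean = 31.8333


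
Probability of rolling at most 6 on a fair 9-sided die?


Favorable outcomes (roll ≤ 6): 6
Total outcomes = 9
P = 6/9 = 0.6667

P = 0.6667


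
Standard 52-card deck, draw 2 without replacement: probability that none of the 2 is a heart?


P(no hearts) = (39/52) × (38/51)
= 0.5588

P = 0.5588


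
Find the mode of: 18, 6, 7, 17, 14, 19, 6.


Frequencies: 6:2, 7:1, 14:1, 17:1, 18:1, 19:1
Max frequency = 2
Mode = 6

Mode = 6


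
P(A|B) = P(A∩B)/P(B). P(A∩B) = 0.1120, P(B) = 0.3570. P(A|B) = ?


P(A|B) = 0.1120/0.3570 = 0.3137

P(A|B) = 0.3137


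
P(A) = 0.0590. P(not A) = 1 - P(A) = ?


P(not A) = 1 - 0.0590 = 0.9410

P(not A) = 0.9410


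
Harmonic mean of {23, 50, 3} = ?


Sum of reciprocals = 1/23 + 1/50 + 1/3 = 0.396812
HM = 3/0.396812 = 7.5603

HM = 7.5603


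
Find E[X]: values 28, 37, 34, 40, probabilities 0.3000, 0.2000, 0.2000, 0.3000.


E[X] = 28*0.3000 + 37*0.2000 + 34*0.2000 + 40*0.3000
= 8.4000 + 7.4000 + 6.8000 + 12.0000
= 34.6000

E[X] = 34.6000


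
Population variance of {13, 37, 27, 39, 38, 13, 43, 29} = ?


Mean = 29.8750
Squared deviations: 284.7656, 50.7656, 8.2656, 83.2656, 66.0156, 284.7656, 172.2656, 0.7656
Sum = 950.8750
Variance = 950.8750/8 = 118.8594

Variance = 118.8594


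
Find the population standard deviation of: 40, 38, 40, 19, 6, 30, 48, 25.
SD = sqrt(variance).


Mean = 30.7500
Variance = 163.1875
SD = sqrt(163.1875) = 12.7745

SD = 12.7745


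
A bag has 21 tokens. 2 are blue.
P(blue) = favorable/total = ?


P = 2/21 = 0.0952

P = 0.0952


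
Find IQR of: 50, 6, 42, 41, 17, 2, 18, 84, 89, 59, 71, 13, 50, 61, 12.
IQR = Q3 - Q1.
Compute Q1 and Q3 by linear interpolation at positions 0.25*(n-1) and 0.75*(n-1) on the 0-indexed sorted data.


Sorted: 2, 6, 12, 13, 17, 18, 41, 42, 50, 50, 59, 61, 71, 84, 89
Q1 (25th %ile) = 15.0000
Q3 (75th %ile) = 60.0000
IQR = 60.0000 - 15.0000 = 45.0000

IQR = 45.0000


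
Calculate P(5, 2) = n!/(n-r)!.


P(5,2) = 5!/3!
= 120/6
= 20

P(5,2) = 20


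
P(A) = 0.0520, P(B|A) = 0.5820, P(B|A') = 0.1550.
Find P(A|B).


P(B) = P(B|A)*P(A) + P(B|A')*P(A')
= 0.5820*0.0520 + 0.1550*0.9480
= 0.030264 + 0.146940 = 0.177204
P(A|B) = 0.030264/0.177204 = 0.1708

P(A|B) = 0.1708


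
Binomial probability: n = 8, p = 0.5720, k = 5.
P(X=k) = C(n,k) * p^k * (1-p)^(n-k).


C(8,5) = 56
p^5 = 0.061232
(1-p)^3 = 0.078403
P = 56 * 0.061232 * 0.078403 = 0.2688

P(X=5) = 0.2688


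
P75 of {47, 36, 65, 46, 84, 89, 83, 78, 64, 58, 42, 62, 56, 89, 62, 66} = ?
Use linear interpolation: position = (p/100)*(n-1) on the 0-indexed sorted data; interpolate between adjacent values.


Sorted: 36, 42, 46, 47, 56, 58, 62, 62, 64, 65, 66, 78, 83, 84, 89, 89
n = 16
Index = 75/100 * 15 = 11.2500
Lower = data[11] = 78, Upper = data[12] = 83
P75 = 78 + 0.2500*(5) = 79.2500

P75 = 79.2500


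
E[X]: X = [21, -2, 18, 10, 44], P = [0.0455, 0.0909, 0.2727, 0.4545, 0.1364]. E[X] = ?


E[X] = 21*0.0455 - 2*0.0909 + 18*0.2727 + 10*0.4545 + 44*0.1364
= 0.9555 - 0.1818 + 4.9086 + 4.5450 + 6.0016
= 16.2289

E[X] = 16.2289


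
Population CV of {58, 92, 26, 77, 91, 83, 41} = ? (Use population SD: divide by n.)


Mean = 66.8571
SD = 23.8892
CV = (23.8892/66.8571)*100 = 35.7317%

CV = 35.7317%


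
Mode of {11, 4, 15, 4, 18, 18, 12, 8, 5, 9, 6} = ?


Frequencies: 4:2, 5:1, 6:1, 8:1, 9:1, 11:1, 12:1, 15:1, 18:2
Max frequency = 2
Mode = 4, 18

Mode = 4, 18


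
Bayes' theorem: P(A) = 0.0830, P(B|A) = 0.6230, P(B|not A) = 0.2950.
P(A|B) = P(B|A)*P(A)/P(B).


P(B) = P(B|A)*P(A) + P(B|A')*P(A')
= 0.6230*0.0830 + 0.2950*0.9170
= 0.051709 + 0.270515 = 0.322224
P(A|B) = 0.051709/0.322224 = 0.1605

P(A|B) = 0.1605


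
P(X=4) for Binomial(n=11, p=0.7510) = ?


C(11,4) = 330
p^4 = 0.318097
(1-p)^7 = 5.934654e-05
P = 330 * 0.318097 * 5.934654e-05 = 0.0062

P(X=4) = 0.0062


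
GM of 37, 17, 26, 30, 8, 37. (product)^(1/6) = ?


Product = 37 × 17 × 26 × 30 × 8 × 37 = 145223520
GM = 145223520^(1/6) = 22.9266

GM = 22.9266


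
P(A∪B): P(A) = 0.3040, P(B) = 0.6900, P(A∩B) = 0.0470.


P(A∪B) = 0.3040 + 0.6900 - 0.0470
= 0.9940 - 0.0470
= 0.9470

P(A∪B) = 0.9470


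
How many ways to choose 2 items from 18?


C(18,2) = 18!/(2! × 16!)
= 6402373705728000/(2 × 20922789888000)
= 153

C(18,2) = 153


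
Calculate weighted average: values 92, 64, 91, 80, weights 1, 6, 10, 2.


Numerator = 92*1 + 64*6 + 91*10 + 80*2 = 1546
Denominator = 1 + 6 + 10 + 2 = 19
WM = 1546/19 = 81.3684

WM = 81.3684


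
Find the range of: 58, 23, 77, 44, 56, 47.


Max = 77, Min = 23
Range = 77 - 23 = 54

Range = 54


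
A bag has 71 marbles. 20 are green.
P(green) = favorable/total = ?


P = 20/71 = 0.2817

P = 0.2817


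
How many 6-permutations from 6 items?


P(6,6) = 6!/0!
= 720/1
= 720

P(6,6) = 720


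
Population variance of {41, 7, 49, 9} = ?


Mean = 26.5000
Squared deviations: 210.2500, 380.2500, 506.2500, 306.2500
Sum = 1403.0000
Variance = 1403.0000/4 = 350.7500

Variance = 350.7500


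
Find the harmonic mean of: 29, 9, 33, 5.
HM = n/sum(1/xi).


Sum of reciprocals = 1/29 + 1/9 + 1/33 + 1/5 = 0.375897
HM = 4/0.375897 = 10.6412

HM = 10.6412


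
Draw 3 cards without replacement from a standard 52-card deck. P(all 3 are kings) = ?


P(all kings) = (4/52) × (3/51) × (2/50)
= 0.0002

P = 0.0002


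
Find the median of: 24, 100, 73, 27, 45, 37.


Sorted: 24, 27, 37, 45, 73, 100
n = 6 (even)
Middle values: 37 and 45
Median = (37+45)/2 = 41.0000

Median = 41.0000


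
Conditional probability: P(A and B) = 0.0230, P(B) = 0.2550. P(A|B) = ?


P(A|B) = 0.0230/0.2550 = 0.0902

P(A|B) = 0.0902


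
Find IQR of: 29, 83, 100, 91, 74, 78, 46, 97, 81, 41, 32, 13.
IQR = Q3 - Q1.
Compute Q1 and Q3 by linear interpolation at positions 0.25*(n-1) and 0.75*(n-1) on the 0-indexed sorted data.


Sorted: 13, 29, 32, 41, 46, 74, 78, 81, 83, 91, 97, 100
Q1 (25th %ile) = 38.7500
Q3 (75th %ile) = 85.0000
IQR = 85.0000 - 38.7500 = 46.2500

IQR = 46.2500


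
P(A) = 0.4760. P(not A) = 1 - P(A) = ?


P(not A) = 1 - 0.4760 = 0.5240

P(not A) = 0.5240


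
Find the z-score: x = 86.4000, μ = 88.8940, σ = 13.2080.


z = (86.4000 - 88.8940)/13.2080
= -2.4940/13.2080
= -0.1888

z = -0.1888


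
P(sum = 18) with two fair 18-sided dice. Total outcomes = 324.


Total outcomes = 18×18 = 324
Favorable (sum = 18): 17
P = 17/324 = 0.0525

P = 0.0525


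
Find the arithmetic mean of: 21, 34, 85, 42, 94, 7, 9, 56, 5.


Sum = 21 + 34 + 85 + 42 + 94 + 7 + 9 + 56 + 5 = 353
n = 9
Mean = 353/9 = 39.2222

Mean = 39.2222


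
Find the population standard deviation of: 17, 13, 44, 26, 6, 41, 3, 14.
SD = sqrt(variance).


Mean = 20.5000
Variance = 203.7500
SD = sqrt(203.7500) = 14.2741

SD = 14.2741


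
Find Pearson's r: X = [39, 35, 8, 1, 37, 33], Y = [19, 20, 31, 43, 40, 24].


Mean X = 25.5000, Mean Y = 29.5000
SD X = 15.096909, SD Y = 9.358597
Cov = -84.916667
r = -84.916667/(15.096909*9.358597) = -0.6010

r = -0.6010


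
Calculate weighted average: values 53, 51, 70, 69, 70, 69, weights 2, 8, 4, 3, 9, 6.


Numerator = 53*2 + 51*8 + 70*4 + 69*3 + 70*9 + 69*6 = 2045
Denominator = 2 + 8 + 4 + 3 + 9 + 6 = 32
WM = 2045/32 = 63.9062

WM = 63.9062


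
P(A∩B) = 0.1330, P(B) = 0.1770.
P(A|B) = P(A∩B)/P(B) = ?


P(A|B) = 0.1330/0.1770 = 0.7514

P(A|B) = 0.7514


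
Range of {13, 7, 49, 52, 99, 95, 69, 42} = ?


Max = 99, Min = 7
Range = 99 - 7 = 92

Range = 92


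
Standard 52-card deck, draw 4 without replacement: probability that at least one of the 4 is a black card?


P(at least one) = 1 - P(none)
P(none) = (26/52) × (25/51) × (24/50) × (23/49) = 0.055222
P(at least one) = 1 - 0.055222 = 0.9448

P = 0.9448


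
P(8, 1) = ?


P(8,1) = 8!/7!
= 40320/5040
= 8

P(8,1) = 8


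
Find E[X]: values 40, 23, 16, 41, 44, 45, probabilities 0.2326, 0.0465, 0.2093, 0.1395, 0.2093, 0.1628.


E[X] = 40*0.2326 + 23*0.0465 + 16*0.2093 + 41*0.1395 + 44*0.2093 + 45*0.1628
= 9.3040 + 1.0695 + 3.3488 + 5.7195 + 9.2092 + 7.3260
= 35.9770

E[X] = 35.9770


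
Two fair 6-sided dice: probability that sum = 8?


Total outcomes = 6×6 = 36
Favorable (sum = 8): 5
P = 5/36 = 0.1389

P = 0.1389


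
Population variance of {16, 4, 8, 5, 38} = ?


Mean = 14.2000
Squared deviations: 3.2400, 104.0400, 38.4400, 84.6400, 566.4400
Sum = 796.8000
Variance = 796.8000/5 = 159.3600

Variance = 159.3600


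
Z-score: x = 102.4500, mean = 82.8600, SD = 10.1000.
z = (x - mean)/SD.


z = (102.4500 - 82.8600)/10.1000
= 19.5900/10.1000
= 1.9396

z = 1.9396


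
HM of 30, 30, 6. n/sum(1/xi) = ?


Sum of reciprocals = 1/30 + 1/30 + 1/6 = 0.233333
HM = 3/0.233333 = 12.8571

HM = 12.8571


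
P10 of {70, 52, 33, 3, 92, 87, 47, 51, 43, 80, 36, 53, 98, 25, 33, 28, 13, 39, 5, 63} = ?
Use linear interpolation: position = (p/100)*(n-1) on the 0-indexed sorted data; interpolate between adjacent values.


Sorted: 3, 5, 13, 25, 28, 33, 33, 36, 39, 43, 47, 51, 52, 53, 63, 70, 80, 87, 92, 98
n = 20
Index = 10/100 * 19 = 1.9000
Lower = data[1] = 5, Upper = data[2] = 13
P10 = 5 + 0.9000*(8) = 12.2000

P10 = 12.2000


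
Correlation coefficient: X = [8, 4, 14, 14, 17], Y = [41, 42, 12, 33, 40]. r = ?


Mean X = 11.4000, Mean Y = 33.6000
SD X = 4.715930, SD Y = 11.253444
Cov = -21.840000
r = -21.840000/(4.715930*11.253444) = -0.4115

r = -0.4115


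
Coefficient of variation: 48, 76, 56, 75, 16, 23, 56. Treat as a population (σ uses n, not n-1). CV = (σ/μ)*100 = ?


Mean = 50.0000
SD = 21.5870
CV = (21.5870/50.0000)*100 = 43.1741%

CV = 43.1741%


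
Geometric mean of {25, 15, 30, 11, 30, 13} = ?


Product = 25 × 15 × 30 × 11 × 30 × 13 = 48262500
GM = 48262500^(1/6) = 19.0810

GM = 19.0810


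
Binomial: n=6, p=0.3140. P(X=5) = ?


C(6,5) = 6
p^5 = 0.003052
(1-p)^1 = 0.686000
P = 6 * 0.003052 * 0.686000 = 0.0126

P(X=5) = 0.0126


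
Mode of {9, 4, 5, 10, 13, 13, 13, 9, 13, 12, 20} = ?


Frequencies: 4:1, 5:1, 9:2, 10:1, 12:1, 13:4, 20:1
Max frequency = 4
Mode = 13

Mode = 13


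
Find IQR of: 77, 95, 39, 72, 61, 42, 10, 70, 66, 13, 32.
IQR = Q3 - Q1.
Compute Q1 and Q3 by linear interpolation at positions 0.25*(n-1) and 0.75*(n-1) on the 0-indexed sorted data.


Sorted: 10, 13, 32, 39, 42, 61, 66, 70, 72, 77, 95
Q1 (25th %ile) = 35.5000
Q3 (75th %ile) = 71.0000
IQR = 71.0000 - 35.5000 = 35.5000

IQR = 35.5000


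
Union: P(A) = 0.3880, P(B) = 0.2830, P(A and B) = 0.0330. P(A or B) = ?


P(A∪B) = 0.3880 + 0.2830 - 0.0330
= 0.6710 - 0.0330
= 0.6380

P(A∪B) = 0.6380


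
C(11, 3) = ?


C(11,3) = 11!/(3! × 8!)
= 39916800/(6 × 40320)
= 165

C(11,3) = 165


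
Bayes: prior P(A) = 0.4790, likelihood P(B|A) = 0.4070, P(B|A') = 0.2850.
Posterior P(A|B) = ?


P(B) = P(B|A)*P(A) + P(B|A')*P(A')
= 0.4070*0.4790 + 0.2850*0.5210
= 0.194953 + 0.148485 = 0.343438
P(A|B) = 0.194953/0.343438 = 0.5677

P(A|B) = 0.5677


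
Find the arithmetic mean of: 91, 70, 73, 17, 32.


Sum = 91 + 70 + 73 + 17 + 32 = 283
n = 5
Mean = 283/5 = 56.6000

Mean = 56.6000


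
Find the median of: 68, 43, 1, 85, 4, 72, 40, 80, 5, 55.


Sorted: 1, 4, 5, 40, 43, 55, 68, 72, 80, 85
n = 10 (even)
Middle values: 43 and 55
Median = (43+55)/2 = 49.0000

Median = 49.0000


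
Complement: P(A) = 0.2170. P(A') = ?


P(not A) = 1 - 0.2170 = 0.7830

P(not A) = 0.7830


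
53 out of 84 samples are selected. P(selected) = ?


P = 53/84 = 0.6310

P = 0.6310


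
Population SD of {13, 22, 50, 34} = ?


Mean = 29.7500
Variance = 192.1875
SD = sqrt(192.1875) = 13.8632

SD = 13.8632


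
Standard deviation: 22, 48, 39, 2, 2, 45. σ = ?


Mean = 26.3333
Variance = 363.5556
SD = sqrt(363.5556) = 19.0671

SD = 19.0671


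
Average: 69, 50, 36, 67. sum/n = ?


Sum = 69 + 50 + 36 + 67 = 222
n = 4
Mean = 222/4 = 55.5000

Mean = 55.5000


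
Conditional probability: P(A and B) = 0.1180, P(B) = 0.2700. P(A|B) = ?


P(A|B) = 0.1180/0.2700 = 0.4370

P(A|B) = 0.4370


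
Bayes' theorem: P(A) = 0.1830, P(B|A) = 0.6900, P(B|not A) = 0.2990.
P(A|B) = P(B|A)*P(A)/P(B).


P(B) = P(B|A)*P(A) + P(B|A')*P(A')
= 0.6900*0.1830 + 0.2990*0.8170
= 0.126270 + 0.244283 = 0.370553
P(A|B) = 0.126270/0.370553 = 0.3408

P(A|B) = 0.3408


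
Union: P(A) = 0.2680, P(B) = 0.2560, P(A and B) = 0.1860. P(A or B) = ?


P(A∪B) = 0.2680 + 0.2560 - 0.1860
= 0.5240 - 0.1860
= 0.3380

P(A∪B) = 0.3380


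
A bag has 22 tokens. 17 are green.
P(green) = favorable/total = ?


P = 17/22 = 0.7727

P = 0.7727


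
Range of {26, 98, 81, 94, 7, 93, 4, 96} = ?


Max = 98, Min = 4
Range = 98 - 4 = 94

Range = 94


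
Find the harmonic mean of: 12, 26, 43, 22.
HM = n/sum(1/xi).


Sum of reciprocals = 1/12 + 1/26 + 1/43 + 1/22 = 0.190505
HM = 4/0.190505 = 20.9968

HM = 20.9968


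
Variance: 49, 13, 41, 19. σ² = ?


Mean = 30.5000
Squared deviations: 342.2500, 306.2500, 110.2500, 132.2500
Sum = 891.0000
Variance = 891.0000/4 = 222.7500

Variance = 222.7500


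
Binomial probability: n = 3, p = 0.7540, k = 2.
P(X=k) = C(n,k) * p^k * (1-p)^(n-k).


C(3,2) = 3
p^2 = 0.568516
(1-p)^1 = 0.246000
P = 3 * 0.568516 * 0.246000 = 0.4196

P(X=2) = 0.4196


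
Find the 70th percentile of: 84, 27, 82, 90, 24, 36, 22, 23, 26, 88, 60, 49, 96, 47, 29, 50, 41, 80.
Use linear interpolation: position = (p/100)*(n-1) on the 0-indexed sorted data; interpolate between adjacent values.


Sorted: 22, 23, 24, 26, 27, 29, 36, 41, 47, 49, 50, 60, 80, 82, 84, 88, 90, 96
n = 18
Index = 70/100 * 17 = 11.9000
Lower = data[11] = 60, Upper = data[12] = 80
P70 = 60 + 0.9000*(20) = 78.0000

P70 = 78.0000


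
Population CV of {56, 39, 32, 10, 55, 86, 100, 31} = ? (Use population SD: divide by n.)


Mean = 51.1250
SD = 27.9573
CV = (27.9573/51.1250)*100 = 54.6842%

CV = 54.6842%
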